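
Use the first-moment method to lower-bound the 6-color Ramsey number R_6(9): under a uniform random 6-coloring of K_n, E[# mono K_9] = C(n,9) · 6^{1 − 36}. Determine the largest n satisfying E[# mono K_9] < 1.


We need C(n, 9) · 6^{1 − 36} < 1, i.e. C(n, 9) < 6^{36 − 1} = 1719070799748422591028658176.
Check values of n near the boundary:
  n = 4404: C(4404, 9) = 1703375445537161676647015880; 1703375445537161676647015880 < 1719070799748422591028658176? YES
  n = 4405: C(4405, 9) = 1706862792900636302463627150; 1706862792900636302463627150 < 1719070799748422591028658176? YES
  n = 4406: C(4406, 9) = 1710356485221788389505285700; 1710356485221788389505285700 < 1719070799748422591028658176? YES
  n = 4407: C(4407, 9) = 1713856532599459170657070050; 1713856532599459170657070050 < 1719070799748422591028658176? YES
  n = 4408: C(4408, 9) = 1717362945146264156457459600; 1717362945146264156457459600 < 1719070799748422591028658176? YES
  n = 4409: C(4409, 9) = 1720875732988608787686577131; 1720875732988608787686577131 < 1719070799748422591028658176? NO
  n = 4410: C(4410, 9) = 1724394906266704102180823710; 1724394906266704102180823710 < 1719070799748422591028658176? NO
The largest n with C(n, 9) < 1719070799748422591028658176 is n = 4408 (where E[X] = 35778394690547169926197075/35813974994758803979763712 ≈ 0.9990). Hence R_6(9) > 4408, i.e. R_6(9) ≥ 4409.

Largest n = 4408; hence R_6(9) > 4408.


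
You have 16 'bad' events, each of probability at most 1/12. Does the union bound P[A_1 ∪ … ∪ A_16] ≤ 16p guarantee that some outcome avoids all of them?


Union bound: P[∪_{i=1}^{16} A_i] ≤ Σ_i P[A_i] ≤ 16·p = 16·(1/12) = 4/3.
Numerically: 4/3 ≈ 1.3333.
Is 4/3 < 1? NO.
Since the bound 4/3 is ≥ 1, the union bound is uninformative here; it does NOT by itself certify existence.

16·p = 4/3 ≈ 1.3333; existence NOT certified by the union bound.


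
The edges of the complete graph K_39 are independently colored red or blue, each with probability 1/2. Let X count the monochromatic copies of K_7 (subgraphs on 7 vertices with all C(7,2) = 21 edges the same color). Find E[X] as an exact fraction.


Let X = Σ_S X_S over the C(39, 7) = 15380937 subsets S of size 7, where X_S = 1 if the K_7 on S is monochromatic.
For a fixed S, the K_7 on S has C(7, 2) = 21 edges. P[all 21 edges red] = (1/2)^21, and likewise for blue, so P[monochromatic] = 2·(1/2)^21 = 2^{1 − 21} = 1/1048576.
By linearity of expectation: E[X] = C(39, 7) · 2^{1 − 21} = 15380937 · 1/1048576 = 15380937/1048576.
Numerically: E[X] ≈ 14.6684.

E[X] = C(39,7)·2^(1−C(7,2)) = 15380937/1048576 ≈ 14.6684.


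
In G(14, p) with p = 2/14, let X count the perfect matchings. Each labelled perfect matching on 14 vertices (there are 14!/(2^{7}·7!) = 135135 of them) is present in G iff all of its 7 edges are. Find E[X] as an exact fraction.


K_14 has 14!/(2^{7}·7!) = 135135 labelled perfect matchings.
For each such perfect matching H, let X_H = 1 if all 7 edges of H are present in G. Then P[X_H = 1] = p^{7} = (1/7)^{7} = 1/823543.
Summing the indicators: E[X] = Σ_H E[X_H] = 135135 · p^{7} = 135135 · 1/823543 = 19305/117649.
Numerically: E[X] ≈ 0.164.

E[X] = 135135 · (1/7)^{7} = 19305/117649 ≈ 0.164.


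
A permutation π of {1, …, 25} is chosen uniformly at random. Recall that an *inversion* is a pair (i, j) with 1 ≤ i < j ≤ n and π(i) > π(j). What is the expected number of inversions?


Write X = Σ X_I over the C(25, 2) = 300 pairs i < j, with X_I the indicator of one inversion.
There are 300 indicators.
For each fixed pair i < j, the values π(i) and π(j) are two distinct elements of {1, …, 25} in uniformly random order; by symmetry P[π(i) > π(j)] = 1/2.
By linearity: E[X] = 300 · (1/2) = C(25, 2) · (1/2) = 300/2 = 150 ≈ 150.000.

E[X] = 150 = 150.000.


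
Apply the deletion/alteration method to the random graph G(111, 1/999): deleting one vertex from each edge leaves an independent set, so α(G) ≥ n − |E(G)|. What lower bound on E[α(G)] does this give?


E[|E(G)|] = C(111, 2)·p = 6105 · (1/999) = 55/9.
E[α(G)] ≥ n − E[|E(G)|] = 111 − 55/9 = 944/9.
Numerically: ≈ 104.8889.
(This is only a lower bound; the true E[α(G)] may be larger.)

E[α(G)] ≥ 944/9 ≈ 104.8889.


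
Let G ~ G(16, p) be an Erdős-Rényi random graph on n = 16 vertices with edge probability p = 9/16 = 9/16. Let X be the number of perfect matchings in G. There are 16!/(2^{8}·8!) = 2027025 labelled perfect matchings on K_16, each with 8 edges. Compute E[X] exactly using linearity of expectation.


K_16 has 16!/(2^{8}·8!) = 2027025 labelled perfect matchings.
For each such perfect matching H, let X_H = 1 if all 8 edges of H are present in G. Then P[X_H = 1] = p^{8} = (9/16)^{8} = 43046721/4294967296.
Summing the indicators: E[X] = Σ_H E[X_H] = 2027025 · p^{8} = 2027025 · 43046721/4294967296 = 87256779635025/4294967296.
Numerically: E[X] ≈ 20316.1.

E[X] = 2027025 · (9/16)^{8} = 87256779635025/4294967296 ≈ 20316.1.


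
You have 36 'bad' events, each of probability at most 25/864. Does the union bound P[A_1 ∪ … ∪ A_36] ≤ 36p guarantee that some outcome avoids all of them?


Union bound: P[∪_{i=1}^{36} A_i] ≤ Σ_i P[A_i] ≤ 36·p = 36·(25/864) = 25/24.
Numerically: 25/24 ≈ 1.04167.
Is 25/24 < 1? NO.
Since the bound 25/24 is ≥ 1, the union bound is uninformative here; it does NOT by itself certify existence.

36·p = 25/24 ≈ 1.04167; existence NOT certified by the union bound.


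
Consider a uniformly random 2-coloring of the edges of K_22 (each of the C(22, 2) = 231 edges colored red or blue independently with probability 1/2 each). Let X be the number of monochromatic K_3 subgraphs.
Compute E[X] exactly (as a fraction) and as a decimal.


Let X = Σ_S X_S over the C(22, 3) = 1540 subsets S of size 3, where X_S = 1 if the K_3 on S is monochromatic.
For a fixed S, the K_3 on S has C(3, 2) = 3 edges. P[all 3 edges red] = (1/2)^3, and likewise for blue, so P[monochromatic] = 2·(1/2)^3 = 2^{1 − 3} = 1/4.
By linearity: E[X] = C(22, 3) · 2^{1 − 3} = 1540 · 1/4 = 385.
Numerically: E[X] ≈ 385.000000.

E[X] = C(22,3)·2^(1−C(3,2)) = 385 ≈ 385.000000.


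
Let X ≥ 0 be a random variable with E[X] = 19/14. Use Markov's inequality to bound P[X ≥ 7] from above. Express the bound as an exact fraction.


μ = E[X] = 19/14, a = 7.
Markov: P[X ≥ 7] ≤ μ/a = (19/14)/7 = 19/98.
Numerically: ≈ 0.193878.
(Since a = 7 > μ = 1.357143, the bound 19/98 is < 1 and informative.)

P[X ≥ 7] ≤ 19/98 ≈ 0.193878.


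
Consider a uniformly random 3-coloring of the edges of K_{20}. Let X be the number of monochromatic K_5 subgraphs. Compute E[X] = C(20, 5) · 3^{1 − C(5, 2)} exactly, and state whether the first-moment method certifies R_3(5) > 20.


E[X] = C(20, 5) · 3^{1 − 10} = 15504 · 3^{−9} = 15504/19683.
As a reduced fraction: E[X] = 5168/6561 ≈ 0.787685.
Is E[X] < 1? YES.
Since E[X] < 1, there exists a 3-coloring of K_{20} with no monochromatic K_5; hence R_3(5) > 20.

E[X] = 5168/6561 ≈ 0.787685; E[X] < 1, so R_3(5) > 20.


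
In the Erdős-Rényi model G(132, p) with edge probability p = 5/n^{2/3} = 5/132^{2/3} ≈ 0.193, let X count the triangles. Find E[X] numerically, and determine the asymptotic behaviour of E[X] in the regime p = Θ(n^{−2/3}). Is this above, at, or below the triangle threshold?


Number of potential triangles: C(132, 3) = 374660.
Each occurs with probability p³ ≈ (0.193)³ ≈ 7.17401e-03.
By linearity: E[X] = C(132, 3)·p³ ≈ 374660 · 7.17401e-03 ≈ 2687.816.
Since α = 2/3 < 1, p = c/n^{2/3} ≫ 1/n is above the triangle threshold p ~ 1/n. Asymptotically E[X] ~ (c³/6)·n^{3(1−α)} = (5³/6)·n^{1} → ∞; triangles are abundant w.h.p.

E[X] ≈ 2687.816; in regime p = Θ(1/n^{2/3}) E[X] diverges (above the triangle threshold p ~ 1/n).


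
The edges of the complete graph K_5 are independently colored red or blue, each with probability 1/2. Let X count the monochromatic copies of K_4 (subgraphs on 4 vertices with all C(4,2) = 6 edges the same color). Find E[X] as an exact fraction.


Let X = Σ_S X_S over the C(5, 4) = 5 subsets S of size 4, where X_S = 1 if the K_4 on S is monochromatic.
For a fixed S, the K_4 on S has C(4, 2) = 6 edges. P[all 6 edges red] = (1/2)^6, and likewise for blue, so P[monochromatic] = 2·(1/2)^6 = 2^{1 − 6} = 1/32.
Summing: E[X] = C(5, 4) · 2^{1 − 6} = 5 · 1/32 = 5/32.
Numerically: E[X] ≈ 0.156.

E[X] = C(5,4)·2^(1−C(4,2)) = 5/32 ≈ 0.156.


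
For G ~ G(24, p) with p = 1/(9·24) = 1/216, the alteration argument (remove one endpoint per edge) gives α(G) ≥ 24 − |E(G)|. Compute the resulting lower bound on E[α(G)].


E[|E(G)|] = C(24, 2)·p = 276 · (1/216) = 23/18.
E[α(G)] ≥ n − E[|E(G)|] = 24 − 23/18 = 409/18.
Numerically: ≈ 22.722.
(This is only a lower bound; the true E[α(G)] may be larger.)

E[α(G)] ≥ 409/18 ≈ 22.722.


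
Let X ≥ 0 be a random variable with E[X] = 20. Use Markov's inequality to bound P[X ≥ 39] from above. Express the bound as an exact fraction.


μ = E[X] = 20, a = 39.
Markov: P[X ≥ 39] ≤ μ/a = (20)/39 = 20/39.
Numerically: ≈ 0.513.
(Since a = 39 > μ = 20.000, the bound 20/39 is < 1 and informative.)

P[X ≥ 39] ≤ 20/39 ≈ 0.513.


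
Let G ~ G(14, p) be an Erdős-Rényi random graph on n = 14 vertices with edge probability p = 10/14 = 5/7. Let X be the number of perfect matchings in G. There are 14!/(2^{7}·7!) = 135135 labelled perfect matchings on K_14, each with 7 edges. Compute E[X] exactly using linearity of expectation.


K_14 has 14!/(2^{7}·7!) = 135135 labelled perfect matchings.
For each such perfect matching H, let X_H = 1 if all 7 edges of H are present in G. Then P[X_H = 1] = p^{7} = (5/7)^{7} = 78125/823543.
Summing the indicators: E[X] = Σ_H E[X_H] = 135135 · p^{7} = 135135 · 78125/823543 = 1508203125/117649.
Numerically: E[X] ≈ 1.282e+04.

E[X] = 135135 · (5/7)^{7} = 1508203125/117649 ≈ 1.282e+04.


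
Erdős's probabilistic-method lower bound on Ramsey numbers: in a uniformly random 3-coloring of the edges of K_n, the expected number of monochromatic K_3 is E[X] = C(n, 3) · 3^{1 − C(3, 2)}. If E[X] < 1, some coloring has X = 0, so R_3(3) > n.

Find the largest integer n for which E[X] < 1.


We need C(n, 3) · 3^{1 − 3} < 1, i.e. C(n, 3) < 3^{3 − 1} = 9.
Check values of n near the boundary:
  n = 3: C(3, 3) = 1; 1 < 9? YES
  n = 4: C(4, 3) = 4; 4 < 9? YES
  n = 5: C(5, 3) = 10; 10 < 9? NO
  n = 6: C(6, 3) = 20; 20 < 9? NO
  n = 7: C(7, 3) = 35; 35 < 9? NO
The largest n with C(n, 3) < 9 is n = 4 (where E[X] = 4/9 ≈ 0.444444). Hence R_3(3) > 4, i.e. R_3(3) ≥ 5.

Largest n = 4; hence R_3(3) > 4.


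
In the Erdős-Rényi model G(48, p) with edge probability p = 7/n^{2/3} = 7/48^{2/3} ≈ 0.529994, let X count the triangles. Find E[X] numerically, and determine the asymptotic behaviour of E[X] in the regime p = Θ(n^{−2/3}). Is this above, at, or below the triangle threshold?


Number of potential triangles: C(48, 3) = 17296.
Each occurs with probability p³ ≈ (0.529994)³ ≈ 1.48871528e-01.
By linearity: E[X] = C(48, 3)·p³ ≈ 17296 · 1.48871528e-01 ≈ 2574.881944.
Since α = 2/3 < 1, p = c/n^{2/3} ≫ 1/n is above the triangle threshold p ~ 1/n. Asymptotically E[X] ~ (c³/6)·n^{3(1−α)} = (7³/6)·n^{1} → ∞; triangles are abundant w.h.p.

E[X] ≈ 2574.881944; in regime p = Θ(1/n^{2/3}) E[X] diverges (above the triangle threshold p ~ 1/n).


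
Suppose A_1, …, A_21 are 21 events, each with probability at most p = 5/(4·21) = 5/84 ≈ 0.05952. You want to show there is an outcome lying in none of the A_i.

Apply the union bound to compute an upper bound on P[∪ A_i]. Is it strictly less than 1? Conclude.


Union bound: P[∪_{i=1}^{21} A_i] ≤ Σ_i P[A_i] ≤ 21·p = 21·(5/84) = 5/4.
Numerically: 5/4 ≈ 1.25000.
Is 5/4 < 1? NO.
Since the bound 5/4 is ≥ 1, the union bound is uninformative here; it does NOT by itself certify existence.

21·p = 5/4 ≈ 1.25000; existence NOT certified by the union bound.


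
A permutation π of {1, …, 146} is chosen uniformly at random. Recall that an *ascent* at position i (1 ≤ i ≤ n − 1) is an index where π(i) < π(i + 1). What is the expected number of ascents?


Write X = Σ X_I over i = 1, …, 145, with X_I the indicator of one ascent.
There are 145 indicators.
For each fixed i, the pair (π(i), π(i+1)) is a uniformly random ordered pair of distinct values from {1, …, 146}; by symmetry P[π(i) < π(i+1)] = 1/2.
By linearity: E[X] = 145 · (1/2) = (146 − 1) · (1/2) = 145/2 ≈ 72.5000.

E[X] = 145/2 = 72.5000.


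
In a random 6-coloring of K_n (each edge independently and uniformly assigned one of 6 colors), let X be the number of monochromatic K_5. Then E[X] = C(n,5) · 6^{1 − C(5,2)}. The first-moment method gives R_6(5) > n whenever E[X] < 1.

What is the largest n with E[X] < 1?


We need C(n, 5) · 6^{1 − 10} < 1, i.e. C(n, 5) < 6^{10 − 1} = 10077696.
Check values of n near the boundary:
  n = 62: C(62, 5) = 6471002; 6471002 < 10077696? YES
  n = 63: C(63, 5) = 7028847; 7028847 < 10077696? YES
  n = 64: C(64, 5) = 7624512; 7624512 < 10077696? YES
  n = 65: C(65, 5) = 8259888; 8259888 < 10077696? YES
  n = 66: C(66, 5) = 8936928; 8936928 < 10077696? YES
  n = 67: C(67, 5) = 9657648; 9657648 < 10077696? YES
  n = 68: C(68, 5) = 10424128; 10424128 < 10077696? NO
  n = 69: C(69, 5) = 11238513; 11238513 < 10077696? NO
The largest n with C(n, 5) < 10077696 is n = 67 (where E[X] = 67067/69984 ≈ 0.95832). Hence R_6(5) > 67, i.e. R_6(5) ≥ 68.

Largest n = 67; hence R_6(5) > 67.


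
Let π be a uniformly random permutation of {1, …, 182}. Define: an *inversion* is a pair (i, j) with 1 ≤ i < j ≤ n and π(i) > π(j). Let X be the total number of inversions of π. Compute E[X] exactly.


Write X = Σ X_I over the C(182, 2) = 16471 pairs i < j, with X_I the indicator of one inversion.
There are 16471 indicators.
For each fixed pair i < j, the values π(i) and π(j) are two distinct elements of {1, …, 182} in uniformly random order; by symmetry P[π(i) > π(j)] = 1/2.
By linearity: E[X] = 16471 · (1/2) = C(182, 2) · (1/2) = 16471/2 = 16471/2 ≈ 8235.500.

E[X] = 16471/2 = 8235.500.


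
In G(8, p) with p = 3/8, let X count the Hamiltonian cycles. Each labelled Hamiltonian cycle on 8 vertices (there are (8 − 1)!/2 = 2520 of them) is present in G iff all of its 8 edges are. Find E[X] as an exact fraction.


K_8 has (8 − 1)!/2 = 2520 labelled Hamiltonian cycles.
For each such Hamiltonian cycle H, let X_H = 1 if all 8 edges of H are present in G. Then P[X_H = 1] = p^{8} = (3/8)^{8} = 6561/16777216.
By linearity: E[X] = Σ_H E[X_H] = 2520 · p^{8} = 2520 · 6561/16777216 = 2066715/2097152.
Numerically: E[X] ≈ 0.9855.

E[X] = 2520 · (3/8)^{8} = 2066715/2097152 ≈ 0.9855.


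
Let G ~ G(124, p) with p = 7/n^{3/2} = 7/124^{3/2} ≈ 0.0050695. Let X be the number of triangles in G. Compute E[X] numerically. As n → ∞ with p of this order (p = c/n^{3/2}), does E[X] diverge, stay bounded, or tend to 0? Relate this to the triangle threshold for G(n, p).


Number of potential triangles: C(124, 3) = 310124.
Each occurs with probability p³ ≈ (0.0050695)³ ≈ 1.3028564e-07.
By linearity: E[X] = C(124, 3)·p³ ≈ 310124 · 1.3028564e-07 ≈ 0.04040.
Since α = 3/2 > 1, p = c/n^{3/2} = o(1/n) is below the triangle threshold p ~ 1/n. Asymptotically E[X] ~ (c³/6)·n^{3(1−α)} = (7³/6)·n^{-1.5} → 0, so by Markov's inequality G has no triangles w.h.p.

E[X] ≈ 0.04040; in regime p = Θ(1/n^{3/2}) E[X] tends to 0 (below the triangle threshold p ~ 1/n).


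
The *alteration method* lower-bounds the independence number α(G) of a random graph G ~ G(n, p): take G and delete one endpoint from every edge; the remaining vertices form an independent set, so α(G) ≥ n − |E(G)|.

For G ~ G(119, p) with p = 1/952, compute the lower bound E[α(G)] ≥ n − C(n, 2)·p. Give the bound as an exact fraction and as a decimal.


E[|E(G)|] = C(119, 2)·p = 7021 · (1/952) = 59/8.
E[α(G)] ≥ n − E[|E(G)|] = 119 − 59/8 = 893/8.
Numerically: ≈ 111.62500.
(This is only a lower bound; the true E[α(G)] may be larger.)

E[α(G)] ≥ 893/8 ≈ 111.62500.


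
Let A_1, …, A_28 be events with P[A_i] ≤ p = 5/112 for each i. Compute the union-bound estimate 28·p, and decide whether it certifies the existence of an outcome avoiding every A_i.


Union bound: P[∪_{i=1}^{28} A_i] ≤ Σ_i P[A_i] ≤ 28·p = 28·(5/112) = 5/4.
Numerically: 5/4 ≈ 1.250000.
Is 5/4 < 1? NO.
Since the bound 5/4 is ≥ 1, the union bound is uninformative here; it does NOT by itself certify existence.

28·p = 5/4 ≈ 1.250000; existence NOT certified by the union bound.


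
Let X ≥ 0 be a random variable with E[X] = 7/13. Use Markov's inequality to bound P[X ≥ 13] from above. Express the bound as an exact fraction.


μ = E[X] = 7/13, a = 13.
Markov: P[X ≥ 13] ≤ μ/a = (7/13)/13 = 7/169.
Numerically: ≈ 0.041.
(Since a = 13 > μ = 0.538, the bound 7/169 is < 1 and informative.)

P[X ≥ 13] ≤ 7/169 ≈ 0.041.


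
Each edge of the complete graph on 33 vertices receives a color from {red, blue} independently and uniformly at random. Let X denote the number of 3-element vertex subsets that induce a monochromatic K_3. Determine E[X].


Let X = Σ_S X_S over the C(33, 3) = 5456 subsets S of size 3, where X_S = 1 if the K_3 on S is monochromatic.
For a fixed S, the K_3 on S has C(3, 2) = 3 edges. P[all 3 edges red] = (1/2)^3, and likewise for blue, so P[monochromatic] = 2·(1/2)^3 = 2^{1 − 3} = 1/4.
By linearity of expectation: E[X] = C(33, 3) · 2^{1 − 3} = 5456 · 1/4 = 1364.
Numerically: E[X] ≈ 1364.000.

E[X] = C(33,3)·2^(1−C(3,2)) = 1364 ≈ 1364.000.


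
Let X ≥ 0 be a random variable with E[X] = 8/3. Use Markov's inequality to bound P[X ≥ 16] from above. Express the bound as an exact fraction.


μ = E[X] = 8/3, a = 16.
Markov: P[X ≥ 16] ≤ μ/a = (8/3)/16 = 1/6.
Numerically: ≈ 0.1667.
(Since a = 16 > μ = 2.6667, the bound 1/6 is < 1 and informative.)

P[X ≥ 16] ≤ 1/6 ≈ 0.1667.


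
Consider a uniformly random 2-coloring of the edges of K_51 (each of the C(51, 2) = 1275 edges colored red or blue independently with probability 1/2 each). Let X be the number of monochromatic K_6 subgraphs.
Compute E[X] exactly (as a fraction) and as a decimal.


Let X = Σ_S X_S over the C(51, 6) = 18009460 subsets S of size 6, where X_S = 1 if the K_6 on S is monochromatic.
For a fixed S, the K_6 on S has C(6, 2) = 15 edges. P[all 15 edges red] = (1/2)^15, and likewise for blue, so P[monochromatic] = 2·(1/2)^15 = 2^{1 − 15} = 1/16384.
Summing: E[X] = C(51, 6) · 2^{1 − 15} = 18009460 · 1/16384 = 4502365/4096.
Numerically: E[X] ≈ 1099.2102.

E[X] = C(51,6)·2^(1−C(6,2)) = 4502365/4096 ≈ 1099.2102.


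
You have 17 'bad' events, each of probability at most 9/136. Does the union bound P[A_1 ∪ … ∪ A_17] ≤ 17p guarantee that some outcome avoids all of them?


Union bound: P[∪_{i=1}^{17} A_i] ≤ Σ_i P[A_i] ≤ 17·p = 17·(9/136) = 9/8.
Numerically: 9/8 ≈ 1.12500.
Is 9/8 < 1? NO.
Since the bound 9/8 is ≥ 1, the union bound is uninformative here; it does NOT by itself certify existence.

17·p = 9/8 ≈ 1.12500; existence NOT certified by the union bound.


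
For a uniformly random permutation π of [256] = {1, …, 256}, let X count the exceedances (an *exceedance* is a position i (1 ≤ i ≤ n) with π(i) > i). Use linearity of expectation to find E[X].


Write X = Σ_{i=1}^{256} X_i, where X_i = 1_{π(i) > i}.
For each fixed i, π(i) is uniform over {1, …, 256} (marginal of a uniform permutation), so P[π(i) > i] = (n − i)/n. Summing: Σ_{i=1}^{256} (n − i)/n = (0 + 1 + … + 255)/256 = 256(256 − 1)/(2·256) = (256 − 1)/2.
Hence E[X] = Σ_{i=1}^{256} (256 − i)/256 = 255/2 ≈ 127.500.

E[X] = 255/2 = 127.500.


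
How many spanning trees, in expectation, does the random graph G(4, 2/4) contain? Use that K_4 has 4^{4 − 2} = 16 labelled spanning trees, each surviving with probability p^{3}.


K_4 has 4^{4 − 2} = 16 labelled spanning trees.
For each such spanning tree H, let X_H = 1 if all 3 edges of H are present in G. Then P[X_H = 1] = p^{3} = (1/2)^{3} = 1/8.
By linearity of expectation: E[X] = Σ_H E[X_H] = 16 · p^{3} = 16 · 1/8 = 2.
Numerically: E[X] ≈ 2.

E[X] = 16 · (1/2)^{3} = 2 ≈ 2.


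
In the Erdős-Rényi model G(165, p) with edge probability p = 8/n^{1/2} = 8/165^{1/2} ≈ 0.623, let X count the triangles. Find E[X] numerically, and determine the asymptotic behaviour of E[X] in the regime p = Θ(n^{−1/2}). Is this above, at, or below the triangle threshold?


Number of potential triangles: C(165, 3) = 735130.
Each occurs with probability p³ ≈ (0.623)³ ≈ 2.41571e-01.
By linearity: E[X] = C(165, 3)·p³ ≈ 735130 · 2.41571e-01 ≈ 177585.782.
Since α = 1/2 < 1, p = c/n^{1/2} ≫ 1/n is above the triangle threshold p ~ 1/n. Asymptotically E[X] ~ (c³/6)·n^{3(1−α)} = (8³/6)·n^{1.5} → ∞; triangles are abundant w.h.p.

E[X] ≈ 177585.782; in regime p = Θ(1/n^{1/2}) E[X] diverges (above the triangle threshold p ~ 1/n).


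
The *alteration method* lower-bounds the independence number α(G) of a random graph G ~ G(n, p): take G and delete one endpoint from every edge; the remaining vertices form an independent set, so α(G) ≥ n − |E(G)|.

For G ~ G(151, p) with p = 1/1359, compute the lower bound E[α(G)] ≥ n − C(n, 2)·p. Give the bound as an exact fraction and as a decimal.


E[|E(G)|] = C(151, 2)·p = 11325 · (1/1359) = 25/3.
E[α(G)] ≥ n − E[|E(G)|] = 151 − 25/3 = 428/3.
Numerically: ≈ 142.6667.
(This is only a lower bound; the true E[α(G)] may be larger.)

E[α(G)] ≥ 428/3 ≈ 142.6667.


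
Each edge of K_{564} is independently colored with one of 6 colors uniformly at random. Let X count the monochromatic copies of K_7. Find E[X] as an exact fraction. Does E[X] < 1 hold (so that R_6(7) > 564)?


E[X] = C(564, 7) · 6^{1 − 21} = 3469685994423792 · 6^{−20} = 3469685994423792/3656158440062976.
As a reduced fraction: E[X] = 24095041627943/25389989167104 ≈ 0.949.
Is E[X] < 1? YES.
Since E[X] < 1, there exists a 6-coloring of K_{564} with no monochromatic K_7; hence R_6(7) > 564.

E[X] = 24095041627943/25389989167104 ≈ 0.949; E[X] < 1, so R_6(7) > 564.


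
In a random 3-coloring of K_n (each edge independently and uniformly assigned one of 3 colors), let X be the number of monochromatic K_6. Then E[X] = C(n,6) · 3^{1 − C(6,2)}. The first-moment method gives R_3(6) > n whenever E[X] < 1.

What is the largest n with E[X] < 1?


We need C(n, 6) · 3^{1 − 15} < 1, i.e. C(n, 6) < 3^{15 − 1} = 4782969.
Check values of n near the boundary:
  n = 38: C(38, 6) = 2760681; 2760681 < 4782969? YES
  n = 39: C(39, 6) = 3262623; 3262623 < 4782969? YES
  n = 40: C(40, 6) = 3838380; 3838380 < 4782969? YES
  n = 41: C(41, 6) = 4496388; 4496388 < 4782969? YES
  n = 42: C(42, 6) = 5245786; 5245786 < 4782969? NO
  n = 43: C(43, 6) = 6096454; 6096454 < 4782969? NO
  n = 44: C(44, 6) = 7059052; 7059052 < 4782969? NO
The largest n with C(n, 6) < 4782969 is n = 41 (where E[X] = 1498796/1594323 ≈ 0.940). Hence R_3(6) > 41, i.e. R_3(6) ≥ 42.

Largest n = 41; hence R_3(6) > 41.


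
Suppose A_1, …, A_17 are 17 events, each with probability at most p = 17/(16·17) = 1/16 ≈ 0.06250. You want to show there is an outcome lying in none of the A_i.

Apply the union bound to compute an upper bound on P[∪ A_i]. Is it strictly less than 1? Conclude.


Union bound: P[∪_{i=1}^{17} A_i] ≤ Σ_i P[A_i] ≤ 17·p = 17·(1/16) = 17/16.
Numerically: 17/16 ≈ 1.06250.
Is 17/16 < 1? NO.
Since the bound 17/16 is ≥ 1, the union bound is uninformative here; it does NOT by itself certify existence.

17·p = 17/16 ≈ 1.06250; existence NOT certified by the union bound.


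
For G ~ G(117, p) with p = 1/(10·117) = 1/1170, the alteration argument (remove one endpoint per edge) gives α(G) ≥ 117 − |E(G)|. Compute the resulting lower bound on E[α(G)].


E[|E(G)|] = C(117, 2)·p = 6786 · (1/1170) = 29/5.
E[α(G)] ≥ n − E[|E(G)|] = 117 − 29/5 = 556/5.
Numerically: ≈ 111.20000.
(This is only a lower bound; the true E[α(G)] may be larger.)

E[α(G)] ≥ 556/5 ≈ 111.20000.


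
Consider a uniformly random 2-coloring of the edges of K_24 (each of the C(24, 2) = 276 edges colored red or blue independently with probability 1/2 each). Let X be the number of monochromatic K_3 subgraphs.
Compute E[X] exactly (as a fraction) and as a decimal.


Let X = Σ_S X_S over the C(24, 3) = 2024 subsets S of size 3, where X_S = 1 if the K_3 on S is monochromatic.
For a fixed S, the K_3 on S has C(3, 2) = 3 edges. P[all 3 edges red] = (1/2)^3, and likewise for blue, so P[monochromatic] = 2·(1/2)^3 = 2^{1 − 3} = 1/4.
By linearity of expectation: E[X] = C(24, 3) · 2^{1 − 3} = 2024 · 1/4 = 506.
Numerically: E[X] ≈ 506.000000.

E[X] = C(24,3)·2^(1−C(3,2)) = 506 ≈ 506.000000.


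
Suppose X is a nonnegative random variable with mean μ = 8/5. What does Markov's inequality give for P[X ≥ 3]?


μ = E[X] = 8/5, a = 3.
Markov: P[X ≥ 3] ≤ μ/a = (8/5)/3 = 8/15.
Numerically: ≈ 0.533333.
(Since a = 3 > μ = 1.600000, the bound 8/15 is < 1 and informative.)

P[X ≥ 3] ≤ 8/15 ≈ 0.533333.


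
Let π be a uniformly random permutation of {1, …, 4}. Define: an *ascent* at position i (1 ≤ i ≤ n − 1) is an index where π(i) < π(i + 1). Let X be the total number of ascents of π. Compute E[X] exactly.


Write X = Σ X_I over i = 1, …, 3, with X_I the indicator of one ascent.
There are 3 indicators.
For each fixed i, the pair (π(i), π(i+1)) is a uniformly random ordered pair of distinct values from {1, …, 4}; by symmetry P[π(i) < π(i+1)] = 1/2.
By linearity: E[X] = 3 · (1/2) = (4 − 1) · (1/2) = 3/2 ≈ 1.50000.

E[X] = 3/2 = 1.50000.


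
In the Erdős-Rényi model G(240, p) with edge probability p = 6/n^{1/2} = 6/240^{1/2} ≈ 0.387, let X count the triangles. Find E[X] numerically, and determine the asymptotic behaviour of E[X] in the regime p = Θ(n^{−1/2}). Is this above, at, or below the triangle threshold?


Number of potential triangles: C(240, 3) = 2275280.
Each occurs with probability p³ ≈ (0.387)³ ≈ 5.80948e-02.
By linearity: E[X] = C(240, 3)·p³ ≈ 2275280 · 5.80948e-02 ≈ 132181.823.
Since α = 1/2 < 1, p = c/n^{1/2} ≫ 1/n is above the triangle threshold p ~ 1/n. Asymptotically E[X] ~ (c³/6)·n^{3(1−α)} = (6³/6)·n^{1.5} → ∞; triangles are abundant w.h.p.

E[X] ≈ 132181.823; in regime p = Θ(1/n^{1/2}) E[X] diverges (above the triangle threshold p ~ 1/n).


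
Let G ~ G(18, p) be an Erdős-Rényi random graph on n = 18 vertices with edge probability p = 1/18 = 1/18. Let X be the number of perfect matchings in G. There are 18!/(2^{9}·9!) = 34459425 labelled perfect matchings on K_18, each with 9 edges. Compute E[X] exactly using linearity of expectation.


K_18 has 18!/(2^{9}·9!) = 34459425 labelled perfect matchings.
For each such perfect matching H, let X_H = 1 if all 9 edges of H are present in G. Then P[X_H = 1] = p^{9} = (1/18)^{9} = 1/198359290368.
By linearity of expectation: E[X] = Σ_H E[X_H] = 34459425 · p^{9} = 34459425 · 1/198359290368 = 425425/2448880128.
Numerically: E[X] ≈ 0.000174.

E[X] = 34459425 · (1/18)^{9} = 425425/2448880128 ≈ 0.000174.


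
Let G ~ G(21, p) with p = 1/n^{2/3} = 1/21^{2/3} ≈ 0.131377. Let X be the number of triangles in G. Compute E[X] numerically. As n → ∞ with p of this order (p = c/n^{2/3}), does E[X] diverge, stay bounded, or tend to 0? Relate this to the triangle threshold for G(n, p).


Number of potential triangles: C(21, 3) = 1330.
Each occurs with probability p³ ≈ (0.131377)³ ≈ 2.26757370e-03.
By linearity: E[X] = C(21, 3)·p³ ≈ 1330 · 2.26757370e-03 ≈ 3.015873.
Since α = 2/3 < 1, p = c/n^{2/3} ≫ 1/n is above the triangle threshold p ~ 1/n. Asymptotically E[X] ~ (c³/6)·n^{3(1−α)} = (1³/6)·n^{1} → ∞; triangles are abundant w.h.p.

E[X] ≈ 3.015873; in regime p = Θ(1/n^{2/3}) E[X] diverges (above the triangle threshold p ~ 1/n).


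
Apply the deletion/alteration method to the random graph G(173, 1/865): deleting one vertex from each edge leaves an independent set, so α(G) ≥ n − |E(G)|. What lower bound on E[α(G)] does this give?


E[|E(G)|] = C(173, 2)·p = 14878 · (1/865) = 86/5.
E[α(G)] ≥ n − E[|E(G)|] = 173 − 86/5 = 779/5.
Numerically: ≈ 155.80000.
(This is only a lower bound; the true E[α(G)] may be larger.)

E[α(G)] ≥ 779/5 ≈ 155.80000.


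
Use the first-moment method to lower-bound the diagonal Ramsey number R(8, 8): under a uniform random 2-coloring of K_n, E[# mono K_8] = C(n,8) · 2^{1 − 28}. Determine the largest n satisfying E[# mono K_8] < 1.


We need C(n, 8) · 2^{1 − 28} < 1, i.e. C(n, 8) < 2^{28 − 1} = 134217728.
Check values of n near the boundary:
  n = 36: C(36, 8) = 30260340; 30260340 < 134217728? YES
  n = 37: C(37, 8) = 38608020; 38608020 < 134217728? YES
  n = 38: C(38, 8) = 48903492; 48903492 < 134217728? YES
  n = 39: C(39, 8) = 61523748; 61523748 < 134217728? YES
  n = 40: C(40, 8) = 76904685; 76904685 < 134217728? YES
  n = 41: C(41, 8) = 95548245; 95548245 < 134217728? YES
  n = 42: C(42, 8) = 118030185; 118030185 < 134217728? YES
  n = 43: C(43, 8) = 145008513; 145008513 < 134217728? NO
  n = 44: C(44, 8) = 177232627; 177232627 < 134217728? NO
  n = 45: C(45, 8) = 215553195; 215553195 < 134217728? NO
The largest n with C(n, 8) < 134217728 is n = 42 (where E[X] = 118030185/134217728 ≈ 0.879393). Hence R(8, 8) > 42, i.e. R(8, 8) ≥ 43.

Largest n = 42; hence R(8, 8) > 42.


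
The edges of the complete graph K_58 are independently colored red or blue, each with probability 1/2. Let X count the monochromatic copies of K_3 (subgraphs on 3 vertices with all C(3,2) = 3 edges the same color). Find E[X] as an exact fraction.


Let X = Σ_S X_S over the C(58, 3) = 30856 subsets S of size 3, where X_S = 1 if the K_3 on S is monochromatic.
For a fixed S, the K_3 on S has C(3, 2) = 3 edges. P[all 3 edges red] = (1/2)^3, and likewise for blue, so P[monochromatic] = 2·(1/2)^3 = 2^{1 − 3} = 1/4.
Summing: E[X] = C(58, 3) · 2^{1 − 3} = 30856 · 1/4 = 7714.
Numerically: E[X] ≈ 7714.0000.

E[X] = C(58,3)·2^(1−C(3,2)) = 7714 ≈ 7714.0000.


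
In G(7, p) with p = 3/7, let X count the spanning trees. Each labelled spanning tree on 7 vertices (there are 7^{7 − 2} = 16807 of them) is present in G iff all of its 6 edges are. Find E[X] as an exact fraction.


K_7 has 7^{7 − 2} = 16807 labelled spanning trees.
For each such spanning tree H, let X_H = 1 if all 6 edges of H are present in G. Then P[X_H = 1] = p^{6} = (3/7)^{6} = 729/117649.
Summing the indicators: E[X] = Σ_H E[X_H] = 16807 · p^{6} = 16807 · 729/117649 = 729/7.
Numerically: E[X] ≈ 104.14.

E[X] = 16807 · (3/7)^{6} = 729/7 ≈ 104.14.


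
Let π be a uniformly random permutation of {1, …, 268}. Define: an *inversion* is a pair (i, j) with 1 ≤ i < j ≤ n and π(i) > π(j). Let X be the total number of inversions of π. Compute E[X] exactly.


Write X = Σ X_I over the C(268, 2) = 35778 pairs i < j, with X_I the indicator of one inversion.
There are 35778 indicators.
For each fixed pair i < j, the values π(i) and π(j) are two distinct elements of {1, …, 268} in uniformly random order; by symmetry P[π(i) > π(j)] = 1/2.
By linearity: E[X] = 35778 · (1/2) = C(268, 2) · (1/2) = 35778/2 = 17889 ≈ 17889.00000.

E[X] = 17889 = 17889.00000.


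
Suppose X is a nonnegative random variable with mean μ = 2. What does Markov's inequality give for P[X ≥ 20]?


μ = E[X] = 2, a = 20.
Markov: P[X ≥ 20] ≤ μ/a = (2)/20 = 1/10.
Numerically: ≈ 0.100.
(Since a = 20 > μ = 2.000, the bound 1/10 is < 1 and informative.)

P[X ≥ 20] ≤ 1/10 ≈ 0.100.


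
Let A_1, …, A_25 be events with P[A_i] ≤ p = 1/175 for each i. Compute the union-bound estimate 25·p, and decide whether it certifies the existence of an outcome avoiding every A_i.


Union bound: P[∪_{i=1}^{25} A_i] ≤ Σ_i P[A_i] ≤ 25·p = 25·(1/175) = 1/7.
Numerically: 1/7 ≈ 0.1429.
Is 1/7 < 1? YES.
Since P[∪ A_i] ≤ 1/7 < 1, the complement has P[∩ A_i^c] ≥ 1 − 1/7 = 6/7 > 0, so some outcome avoids every A_i.

25·p = 1/7 ≈ 0.1429; existence CERTIFIED by the union bound.


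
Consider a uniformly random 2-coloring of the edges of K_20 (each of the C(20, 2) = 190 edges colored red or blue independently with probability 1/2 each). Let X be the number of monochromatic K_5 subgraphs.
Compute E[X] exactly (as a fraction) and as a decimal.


Let X = Σ_S X_S over the C(20, 5) = 15504 subsets S of size 5, where X_S = 1 if the K_5 on S is monochromatic.
For a fixed S, the K_5 on S has C(5, 2) = 10 edges. P[all 10 edges red] = (1/2)^10, and likewise for blue, so P[monochromatic] = 2·(1/2)^10 = 2^{1 − 10} = 1/512.
Summing: E[X] = C(20, 5) · 2^{1 − 10} = 15504 · 1/512 = 969/32.
Numerically: E[X] ≈ 30.28125.

E[X] = C(20,5)·2^(1−C(5,2)) = 969/32 ≈ 30.28125.


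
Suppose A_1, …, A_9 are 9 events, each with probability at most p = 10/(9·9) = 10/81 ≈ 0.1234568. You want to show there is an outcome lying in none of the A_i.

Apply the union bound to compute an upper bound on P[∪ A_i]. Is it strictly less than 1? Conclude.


Union bound: P[∪_{i=1}^{9} A_i] ≤ Σ_i P[A_i] ≤ 9·p = 9·(10/81) = 10/9.
Numerically: 10/9 ≈ 1.1111111.
Is 10/9 < 1? NO.
Since the bound 10/9 is ≥ 1, the union bound is uninformative here; it does NOT by itself certify existence.

9·p = 10/9 ≈ 1.1111111; existence NOT certified by the union bound.


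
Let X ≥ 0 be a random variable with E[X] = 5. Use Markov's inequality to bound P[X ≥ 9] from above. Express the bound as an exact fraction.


μ = E[X] = 5, a = 9.
Markov: P[X ≥ 9] ≤ μ/a = (5)/9 = 5/9.
Numerically: ≈ 0.555556.
(Since a = 9 > μ = 5.000000, the bound 5/9 is < 1 and informative.)

P[X ≥ 9] ≤ 5/9 ≈ 0.555556.


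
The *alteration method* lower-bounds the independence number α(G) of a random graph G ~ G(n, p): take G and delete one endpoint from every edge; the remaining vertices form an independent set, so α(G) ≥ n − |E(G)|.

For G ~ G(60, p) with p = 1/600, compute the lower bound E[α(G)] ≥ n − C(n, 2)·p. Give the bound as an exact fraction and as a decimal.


E[|E(G)|] = C(60, 2)·p = 1770 · (1/600) = 59/20.
E[α(G)] ≥ n − E[|E(G)|] = 60 − 59/20 = 1141/20.
Numerically: ≈ 57.050000.
(This is only a lower bound; the true E[α(G)] may be larger.)

E[α(G)] ≥ 1141/20 ≈ 57.050000.


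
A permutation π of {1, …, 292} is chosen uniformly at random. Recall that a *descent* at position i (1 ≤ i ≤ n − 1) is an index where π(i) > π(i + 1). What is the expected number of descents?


Write X = Σ X_I over i = 1, …, 291, with X_I the indicator of one descent.
There are 291 indicators.
For each fixed i, the pair (π(i), π(i+1)) is a uniformly random ordered pair of distinct values from {1, …, 292}; by symmetry P[π(i) > π(i+1)] = 1/2.
By linearity: E[X] = 291 · (1/2) = (292 − 1) · (1/2) = 291/2 ≈ 145.5000.

E[X] = 291/2 = 145.5000.


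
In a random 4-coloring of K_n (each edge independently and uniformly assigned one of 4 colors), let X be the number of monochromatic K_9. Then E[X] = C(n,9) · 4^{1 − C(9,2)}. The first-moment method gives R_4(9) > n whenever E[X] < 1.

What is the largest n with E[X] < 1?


We need C(n, 9) · 4^{1 − 36} < 1, i.e. C(n, 9) < 4^{36 − 1} = 1180591620717411303424.
Check values of n near the boundary:
  n = 913: C(913, 9) = 1167605542753639808390; 1167605542753639808390 < 1180591620717411303424? YES
  n = 914: C(914, 9) = 1179217089587653905932; 1179217089587653905932 < 1180591620717411303424? YES
  n = 915: C(915, 9) = 1190931166636537885130; 1190931166636537885130 < 1180591620717411303424? NO
  n = 916: C(916, 9) = 1202748565202942340440; 1202748565202942340440 < 1180591620717411303424? NO
The largest n with C(n, 9) < 1180591620717411303424 is n = 914 (where E[X] = 294804272396913476483/295147905179352825856 ≈ 0.9988357). Hence R_4(9) > 914, i.e. R_4(9) ≥ 915.

Largest n = 914; hence R_4(9) > 914.


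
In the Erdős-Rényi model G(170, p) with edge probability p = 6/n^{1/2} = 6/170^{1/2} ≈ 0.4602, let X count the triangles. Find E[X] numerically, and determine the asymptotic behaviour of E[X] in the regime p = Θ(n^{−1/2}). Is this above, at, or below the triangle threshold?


Number of potential triangles: C(170, 3) = 804440.
Each occurs with probability p³ ≈ (0.4602)³ ≈ 9.744967e-02.
By linearity: E[X] = C(170, 3)·p³ ≈ 804440 · 9.744967e-02 ≈ 78392.4119.
Since α = 1/2 < 1, p = c/n^{1/2} ≫ 1/n is above the triangle threshold p ~ 1/n. Asymptotically E[X] ~ (c³/6)·n^{3(1−α)} = (6³/6)·n^{1.5} → ∞; triangles are abundant w.h.p.

E[X] ≈ 78392.4119; in regime p = Θ(1/n^{1/2}) E[X] diverges (above the triangle threshold p ~ 1/n).


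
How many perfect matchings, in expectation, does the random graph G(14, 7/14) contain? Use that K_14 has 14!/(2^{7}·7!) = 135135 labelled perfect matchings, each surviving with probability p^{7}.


K_14 has 14!/(2^{7}·7!) = 135135 labelled perfect matchings.
For each such perfect matching H, let X_H = 1 if all 7 edges of H are present in G. Then P[X_H = 1] = p^{7} = (1/2)^{7} = 1/128.
By linearity of expectation: E[X] = Σ_H E[X_H] = 135135 · p^{7} = 135135 · 1/128 = 135135/128.
Numerically: E[X] ≈ 1056.

E[X] = 135135 · (1/2)^{7} = 135135/128 ≈ 1056.


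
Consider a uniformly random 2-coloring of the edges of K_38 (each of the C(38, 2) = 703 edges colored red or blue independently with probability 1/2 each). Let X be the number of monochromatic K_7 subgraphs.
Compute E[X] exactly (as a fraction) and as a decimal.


Let X = Σ_S X_S over the C(38, 7) = 12620256 subsets S of size 7, where X_S = 1 if the K_7 on S is monochromatic.
For a fixed S, the K_7 on S has C(7, 2) = 21 edges. P[all 21 edges red] = (1/2)^21, and likewise for blue, so P[monochromatic] = 2·(1/2)^21 = 2^{1 − 21} = 1/1048576.
Summing: E[X] = C(38, 7) · 2^{1 − 21} = 12620256 · 1/1048576 = 394383/32768.
Numerically: E[X] ≈ 12.036.

E[X] = C(38,7)·2^(1−C(7,2)) = 394383/32768 ≈ 12.036.


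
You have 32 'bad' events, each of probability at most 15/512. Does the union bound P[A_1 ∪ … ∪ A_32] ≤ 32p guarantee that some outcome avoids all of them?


Union bound: P[∪_{i=1}^{32} A_i] ≤ Σ_i P[A_i] ≤ 32·p = 32·(15/512) = 15/16.
Numerically: 15/16 ≈ 0.93750.
Is 15/16 < 1? YES.
Since P[∪ A_i] ≤ 15/16 < 1, the complement has P[∩ A_i^c] ≥ 1 − 15/16 = 1/16 > 0, so some outcome avoids every A_i.

32·p = 15/16 ≈ 0.93750; existence CERTIFIED by the union bound.


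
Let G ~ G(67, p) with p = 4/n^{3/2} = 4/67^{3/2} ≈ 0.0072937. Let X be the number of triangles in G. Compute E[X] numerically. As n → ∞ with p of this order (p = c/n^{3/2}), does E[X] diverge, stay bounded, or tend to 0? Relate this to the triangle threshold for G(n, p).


Number of potential triangles: C(67, 3) = 47905.
Each occurs with probability p³ ≈ (0.0072937)³ ≈ 3.88010396e-07.
By linearity: E[X] = C(67, 3)·p³ ≈ 47905 · 3.88010396e-07 ≈ 0.018588.
Since α = 3/2 > 1, p = c/n^{3/2} = o(1/n) is below the triangle threshold p ~ 1/n. Asymptotically E[X] ~ (c³/6)·n^{3(1−α)} = (4³/6)·n^{-1.5} → 0, so by Markov's inequality G has no triangles w.h.p.

E[X] ≈ 0.018588; in regime p = Θ(1/n^{3/2}) E[X] tends to 0 (below the triangle threshold p ~ 1/n).


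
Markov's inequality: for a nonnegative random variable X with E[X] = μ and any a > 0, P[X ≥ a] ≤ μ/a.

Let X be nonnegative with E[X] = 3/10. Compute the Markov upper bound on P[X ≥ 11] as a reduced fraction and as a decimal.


μ = E[X] = 3/10, a = 11.
Markov: P[X ≥ 11] ≤ μ/a = (3/10)/11 = 3/110.
Numerically: ≈ 0.027273.
(Since a = 11 > μ = 0.300000, the bound 3/110 is < 1 and informative.)

P[X ≥ 11] ≤ 3/110 ≈ 0.027273.


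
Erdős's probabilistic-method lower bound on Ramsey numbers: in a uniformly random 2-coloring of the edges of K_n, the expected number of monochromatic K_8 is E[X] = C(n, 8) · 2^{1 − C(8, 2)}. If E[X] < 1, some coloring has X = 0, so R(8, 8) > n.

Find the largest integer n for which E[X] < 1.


We need C(n, 8) · 2^{1 − 28} < 1, i.e. C(n, 8) < 2^{28 − 1} = 134217728.
Check values of n near the boundary:
  n = 40: C(40, 8) = 76904685; 76904685 < 134217728? YES
  n = 41: C(41, 8) = 95548245; 95548245 < 134217728? YES
  n = 42: C(42, 8) = 118030185; 118030185 < 134217728? YES
  n = 43: C(43, 8) = 145008513; 145008513 < 134217728? NO
  n = 44: C(44, 8) = 177232627; 177232627 < 134217728? NO
  n = 45: C(45, 8) = 215553195; 215553195 < 134217728? NO
The largest n with C(n, 8) < 134217728 is n = 42 (where E[X] = 118030185/134217728 ≈ 0.879). Hence R(8, 8) > 42, i.e. R(8, 8) ≥ 43.

Largest n = 42; hence R(8, 8) > 42.
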